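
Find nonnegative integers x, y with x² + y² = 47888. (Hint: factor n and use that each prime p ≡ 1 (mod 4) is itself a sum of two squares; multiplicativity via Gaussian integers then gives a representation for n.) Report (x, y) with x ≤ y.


Step 1: Factor n = 47888 = 2^4 · 41 · 73.
Step 2: Check the mod-4 condition on each prime factor: 2 = 2 (special); 41 ≡ 1 (mod 4), exponent 1; 73 ≡ 1 (mod 4), exponent 1.
All primes ≡ 3 (mod 4) appear to even exponent (or don't appear), so by the two-squares theorem n IS expressible as a sum of two squares.
Step 3: Build a representation. Group n = k² · m with k = 4 and m = 41 · 73 = 2993 (a product of primes ≡ 1 (mod 4)); a representation of m scales to one of n via (k·x)² + (k·y)² = k²(x² + y²). Each prime p ≡ 1 (mod 4) is itself a sum of two squares; find a² by testing p − a² for a perfect square:
  41: 41 − 1² = 40, 41 − 2² = 37, 41 − 3² = 32, 41 − 4² = 25 = 5² ⇒ 41 = 4² + 5².
  73: 73 − 1² = 72, 73 − 2² = 69, 73 − 3² = 64 = 8² ⇒ 73 = 3² + 8².
  Combine using the Brahmagupta–Fibonacci identity (a² + b²)(c² + d²) = (ac − bd)² + (ad + bc)² = (ac + bd)² + (ad − bc)²:
  41 · 73 = 2993: from (4² + 5²)(3² + 8²), take (4·3 − 5·8, 4·8 + 5·3) = (12 − 40, 32 + 15) = (-28, 47); dropping signs (only squares matter) gives (28, 47); check 28² + 47² = 784 + 2209 = 2993 ✓.
  Scale by k = 4: (4·28, 4·47) = (112, 188).
Step 4: Order so x ≤ y and verify: 112² + 188² = 12544 + 35344 = 47888 = n. ✓

n = 47888 = 112² + 188² (one valid representation with x ≤ y).


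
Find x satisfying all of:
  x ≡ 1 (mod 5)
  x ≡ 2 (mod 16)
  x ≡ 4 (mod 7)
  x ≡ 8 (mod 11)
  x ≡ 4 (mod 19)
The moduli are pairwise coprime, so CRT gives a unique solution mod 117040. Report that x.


Product of moduli M = 5 · 16 · 7 · 11 · 19 = 117040.
Merge one congruence at a time:
  Start: x ≡ 1 (mod 5).
  Combine with x ≡ 2 (mod 16); new modulus lcm = 80.
    Write x = 1 + 5·t and substitute into x ≡ 2 (mod 16): 5·t ≡ 2 − 1 = 1 (mod 16).
    The inverse of 5 mod 16 is 13 (since 5·13 = 65 = 4·16 + 1), so t ≡ 13·1 = 13 ≡ 13 (mod 16).
    Then x = 1 + 5·13 = 66, valid modulo lcm(5, 16) = 80: x ≡ 66 (mod 80).
  Combine with x ≡ 4 (mod 7); new modulus lcm = 560.
    Write x = 66 + 80·t and substitute into x ≡ 4 (mod 7): 80·t ≡ 4 − 66 = -62 (mod 7).
    Reduce coefficients mod 7: 3·t ≡ 1 (mod 7).
    The inverse of 3 mod 7 is 5 (since 3·5 = 15 = 2·7 + 1), so t ≡ 5·1 = 5 ≡ 5 (mod 7).
    Then x = 66 + 80·5 = 466, valid modulo lcm(80, 7) = 560: x ≡ 466 (mod 560).
  Combine with x ≡ 8 (mod 11); new modulus lcm = 6160.
    Write x = 466 + 560·t and substitute into x ≡ 8 (mod 11): 560·t ≡ 8 − 466 = -458 (mod 11).
    Reduce coefficients mod 11: 10·t ≡ 4 (mod 11).
    The inverse of 10 mod 11 is 10 (since 10·10 = 100 = 9·11 + 1), so t ≡ 10·4 = 40 ≡ 7 (mod 11).
    Then x = 466 + 560·7 = 4386, valid modulo lcm(560, 11) = 6160: x ≡ 4386 (mod 6160).
  Combine with x ≡ 4 (mod 19); new modulus lcm = 117040.
    Write x = 4386 + 6160·t and substitute into x ≡ 4 (mod 19): 6160·t ≡ 4 − 4386 = -4382 (mod 19).
    Reduce coefficients mod 19: 4·t ≡ 7 (mod 19).
    The inverse of 4 mod 19 is 5 (since 4·5 = 20 = 1·19 + 1), so t ≡ 5·7 = 35 ≡ 16 (mod 19).
    Then x = 4386 + 6160·16 = 102946, valid modulo lcm(6160, 19) = 117040: x ≡ 102946 (mod 117040).
Verify against each original: 102946 mod 5 = 1, 102946 mod 16 = 2, 102946 mod 7 = 4, 102946 mod 11 = 8, 102946 mod 19 = 4.

x ≡ 102946 (mod 117040).


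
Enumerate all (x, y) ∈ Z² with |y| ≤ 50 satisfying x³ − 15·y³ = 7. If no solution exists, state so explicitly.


The equation is x³ - 15y³ = 7. For fixed y, x³ = 15·y³ + 7, so a solution requires the RHS to be a perfect cube.
Strategy: iterate y from -50 to 50, compute RHS = 15·y³ + 7, and check whether it is a (positive or negative) perfect cube.
Check small values of y:
  y = 0: RHS = 7 is not a perfect cube.
  y = 1: RHS = 22 is not a perfect cube.
  y = -1: RHS = -8 = (-2)³ ⇒ x = -2 works.
  y = 2: RHS = 127 is not a perfect cube.
  y = -2: RHS = -113 is not a perfect cube.
  y = 3: RHS = 412 is not a perfect cube.
  y = -3: RHS = -398 is not a perfect cube.
Continuing the search up to |y| = 50 finds no further solutions beyond those listed.
Collected solutions: (-2, -1).

Solutions (with |y| ≤ 50): (-2, -1).


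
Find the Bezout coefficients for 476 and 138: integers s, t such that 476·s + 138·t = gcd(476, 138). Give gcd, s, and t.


Euclidean algorithm on (476, 138) — divide until remainder is 0:
  476 = 3 · 138 + 62
  138 = 2 · 62 + 14
  62 = 4 · 14 + 6
  14 = 2 · 6 + 2
  6 = 3 · 2 + 0
gcd(476, 138) = 2.
Track Bezout coefficients alongside the remainders: start with r₀ = 476 = a·1 + b·0 (s = 1, t = 0) and r₁ = 138 = a·0 + b·1 (s = 0, t = 1); each new remainder r_{k+1} = r_{k-1} − q_k·r_k inherits s_{k+1} = s_{k-1} − q_k·s_k, t_{k+1} = t_{k-1} − q_k·t_k, so r_k = a·s_k + b·t_k at every step:
  q = 3: r = 62, s = 1 − 3·0 = 1, t = 0 − 3·1 = -3  (check: 476·1 + 138·(-3) = 62)
  q = 2: r = 14, s = 0 − 2·1 = -2, t = 1 − 2·(-3) = 7  (check: 476·(-2) + 138·7 = 14)
  q = 4: r = 6, s = 1 − 4·(-2) = 9, t = -3 − 4·7 = -31  (check: 476·9 + 138·(-31) = 6)
  q = 2: r = 2, s = -2 − 2·9 = -20, t = 7 − 2·(-31) = 69  (check: 476·(-20) + 138·69 = 2)
The row with r = 2 (the gcd) gives the Bezout coefficients s = -20, t = 69.
Result: 476 · (-20) + 138 · (69) = 2.

gcd(476, 138) = 2; s = -20, t = 69 (check: 476·(-20) + 138·69 = 2).


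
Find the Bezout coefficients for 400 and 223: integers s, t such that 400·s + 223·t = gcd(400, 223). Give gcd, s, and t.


Euclidean algorithm on (400, 223) — divide until remainder is 0:
  400 = 1 · 223 + 177
  223 = 1 · 177 + 46
  177 = 3 · 46 + 39
  46 = 1 · 39 + 7
  39 = 5 · 7 + 4
  7 = 1 · 4 + 3
  4 = 1 · 3 + 1
  3 = 3 · 1 + 0
gcd(400, 223) = 1.
Track Bezout coefficients alongside the remainders: start with r₀ = 400 = a·1 + b·0 (s = 1, t = 0) and r₁ = 223 = a·0 + b·1 (s = 0, t = 1); each new remainder r_{k+1} = r_{k-1} − q_k·r_k inherits s_{k+1} = s_{k-1} − q_k·s_k, t_{k+1} = t_{k-1} − q_k·t_k, so r_k = a·s_k + b·t_k at every step:
  q = 1: r = 177, s = 1 − 1·0 = 1, t = 0 − 1·1 = -1  (check: 400·1 + 223·(-1) = 177)
  q = 1: r = 46, s = 0 − 1·1 = -1, t = 1 − 1·(-1) = 2  (check: 400·(-1) + 223·2 = 46)
  q = 3: r = 39, s = 1 − 3·(-1) = 4, t = -1 − 3·2 = -7  (check: 400·4 + 223·(-7) = 39)
  q = 1: r = 7, s = -1 − 1·4 = -5, t = 2 − 1·(-7) = 9  (check: 400·(-5) + 223·9 = 7)
  q = 5: r = 4, s = 4 − 5·(-5) = 29, t = -7 − 5·9 = -52  (check: 400·29 + 223·(-52) = 4)
  q = 1: r = 3, s = -5 − 1·29 = -34, t = 9 − 1·(-52) = 61  (check: 400·(-34) + 223·61 = 3)
  q = 1: r = 1, s = 29 − 1·(-34) = 63, t = -52 − 1·61 = -113  (check: 400·63 + 223·(-113) = 1)
The row with r = 1 (the gcd) gives the Bezout coefficients s = 63, t = -113.
Result: 400 · (63) + 223 · (-113) = 1.

gcd(400, 223) = 1; s = 63, t = -113 (check: 400·63 + 223·(-113) = 1).


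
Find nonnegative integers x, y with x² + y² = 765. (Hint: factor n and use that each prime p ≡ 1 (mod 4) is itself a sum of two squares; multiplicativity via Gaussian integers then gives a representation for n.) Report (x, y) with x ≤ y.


Step 1: Factor n = 765 = 3^2 · 5 · 17.
Step 2: Check the mod-4 condition on each prime factor: 3 ≡ 3 (mod 4), exponent 2 (must be even); 5 ≡ 1 (mod 4), exponent 1; 17 ≡ 1 (mod 4), exponent 1.
All primes ≡ 3 (mod 4) appear to even exponent (or don't appear), so by the two-squares theorem n IS expressible as a sum of two squares.
Step 3: Build a representation. Group n = k² · m with k = 3 and m = 5 · 17 = 85 (a product of primes ≡ 1 (mod 4)); a representation of m scales to one of n via (k·x)² + (k·y)² = k²(x² + y²). Each prime p ≡ 1 (mod 4) is itself a sum of two squares; find a² by testing p − a² for a perfect square:
  5: 5 − 1² = 4 = 2² ⇒ 5 = 1² + 2².
  17: 17 − 1² = 16 = 4² ⇒ 17 = 1² + 4².
  Combine using the Brahmagupta–Fibonacci identity (a² + b²)(c² + d²) = (ac − bd)² + (ad + bc)² = (ac + bd)² + (ad − bc)²:
  5 · 17 = 85: from (1² + 2²)(1² + 4²), take (1·1 − 2·4, 1·4 + 2·1) = (1 − 8, 4 + 2) = (-7, 6); dropping signs (only squares matter) gives (7, 6); check 7² + 6² = 49 + 36 = 85 ✓.
  Scale by k = 3: (3·7, 3·6) = (21, 18).
Step 4: Order so x ≤ y and verify: 18² + 21² = 324 + 441 = 765 = n. ✓

n = 765 = 18² + 21² (one valid representation with x ≤ y).


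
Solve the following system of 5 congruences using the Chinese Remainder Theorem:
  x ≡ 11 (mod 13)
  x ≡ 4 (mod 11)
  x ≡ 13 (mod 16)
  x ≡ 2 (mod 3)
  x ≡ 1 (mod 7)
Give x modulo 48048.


Product of moduli M = 13 · 11 · 16 · 3 · 7 = 48048.
Merge one congruence at a time:
  Start: x ≡ 11 (mod 13).
  Combine with x ≡ 4 (mod 11); new modulus lcm = 143.
    Write x = 11 + 13·t and substitute into x ≡ 4 (mod 11): 13·t ≡ 4 − 11 = -7 (mod 11).
    Reduce coefficients mod 11: 2·t ≡ 4 (mod 11).
    The inverse of 2 mod 11 is 6 (since 2·6 = 12 = 1·11 + 1), so t ≡ 6·4 = 24 ≡ 2 (mod 11).
    Then x = 11 + 13·2 = 37, valid modulo lcm(13, 11) = 143: x ≡ 37 (mod 143).
  Combine with x ≡ 13 (mod 16); new modulus lcm = 2288.
    Write x = 37 + 143·t and substitute into x ≡ 13 (mod 16): 143·t ≡ 13 − 37 = -24 (mod 16).
    Reduce coefficients mod 16: 15·t ≡ 8 (mod 16).
    The inverse of 15 mod 16 is 15 (since 15·15 = 225 = 14·16 + 1), so t ≡ 15·8 = 120 ≡ 8 (mod 16).
    Then x = 37 + 143·8 = 1181, valid modulo lcm(143, 16) = 2288: x ≡ 1181 (mod 2288).
  Combine with x ≡ 2 (mod 3); new modulus lcm = 6864.
    Write x = 1181 + 2288·t and substitute into x ≡ 2 (mod 3): 2288·t ≡ 2 − 1181 = -1179 (mod 3).
    Reduce coefficients mod 3: 2·t ≡ 0 (mod 3).
    The inverse of 2 mod 3 is 2 (since 2·2 = 4 = 1·3 + 1), so t ≡ 2·0 = 0 ≡ 0 (mod 3).
    Then x = 1181 + 2288·0 = 1181, valid modulo lcm(2288, 3) = 6864: x ≡ 1181 (mod 6864).
  Combine with x ≡ 1 (mod 7); new modulus lcm = 48048.
    Write x = 1181 + 6864·t and substitute into x ≡ 1 (mod 7): 6864·t ≡ 1 − 1181 = -1180 (mod 7).
    Reduce coefficients mod 7: 4·t ≡ 3 (mod 7).
    The inverse of 4 mod 7 is 2 (since 4·2 = 8 = 1·7 + 1), so t ≡ 2·3 = 6 ≡ 6 (mod 7).
    Then x = 1181 + 6864·6 = 42365, valid modulo lcm(6864, 7) = 48048: x ≡ 42365 (mod 48048).
Verify against each original: 42365 mod 13 = 11, 42365 mod 11 = 4, 42365 mod 16 = 13, 42365 mod 3 = 2, 42365 mod 7 = 1.

x ≡ 42365 (mod 48048).


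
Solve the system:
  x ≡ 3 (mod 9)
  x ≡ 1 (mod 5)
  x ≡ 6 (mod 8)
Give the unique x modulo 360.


Moduli 9, 5, 8 are pairwise coprime; by CRT there is a unique solution modulo M = 9 · 5 · 8 = 360.
Solve pairwise, accumulating the modulus:
  Start with x ≡ 3 (mod 9).
  Combine with x ≡ 1 (mod 5): since gcd(9, 5) = 1, we get a unique residue mod 45.
    Write x = 3 + 9·t and substitute into x ≡ 1 (mod 5): 9·t ≡ 1 − 3 = -2 (mod 5).
    Reduce coefficients mod 5: 4·t ≡ 3 (mod 5).
    The inverse of 4 mod 5 is 4 (since 4·4 = 16 = 3·5 + 1), so t ≡ 4·3 = 12 ≡ 2 (mod 5).
    Then x = 3 + 9·2 = 21, valid modulo lcm(9, 5) = 45: x ≡ 21 (mod 45).
  Combine with x ≡ 6 (mod 8): since gcd(45, 8) = 1, we get a unique residue mod 360.
    Write x = 21 + 45·t and substitute into x ≡ 6 (mod 8): 45·t ≡ 6 − 21 = -15 (mod 8).
    Reduce coefficients mod 8: 5·t ≡ 1 (mod 8).
    The inverse of 5 mod 8 is 5 (since 5·5 = 25 = 3·8 + 1), so t ≡ 5·1 = 5 ≡ 5 (mod 8).
    Then x = 21 + 45·5 = 246, valid modulo lcm(45, 8) = 360: x ≡ 246 (mod 360).
Verify: 246 mod 9 = 3 ✓, 246 mod 5 = 1 ✓, 246 mod 8 = 6 ✓.

x ≡ 246 (mod 360).


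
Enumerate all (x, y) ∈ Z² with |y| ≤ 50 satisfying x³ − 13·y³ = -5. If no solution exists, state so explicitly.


The equation is x³ - 13y³ = -5. For fixed y, x³ = 13·y³ − 5, so a solution requires the RHS to be a perfect cube.
Strategy: iterate y from -50 to 50, compute RHS = 13·y³ − 5, and check whether it is a (positive or negative) perfect cube.
Check small values of y:
  y = 0: RHS = -5 is not a perfect cube.
  y = 1: RHS = 8 = (2)³ ⇒ x = 2 works.
  y = -1: RHS = -18 is not a perfect cube.
  y = 2: RHS = 99 is not a perfect cube.
  y = -2: RHS = -109 is not a perfect cube.
  y = 3: RHS = 346 is not a perfect cube.
  y = -3: RHS = -356 is not a perfect cube.
Continuing the search up to |y| = 50 finds no further solutions beyond those listed.
Collected solutions: (2, 1).

Solutions (with |y| ≤ 50): (2, 1).


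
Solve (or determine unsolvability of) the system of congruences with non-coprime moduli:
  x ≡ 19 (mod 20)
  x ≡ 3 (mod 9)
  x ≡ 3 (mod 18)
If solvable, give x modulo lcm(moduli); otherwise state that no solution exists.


Moduli 20, 9, 18 are not pairwise coprime, so CRT works modulo lcm(m_i) when all pairwise compatibility conditions hold.
Pairwise compatibility: gcd(m_i, m_j) must divide a_i - a_j for every pair.
Merge one congruence at a time:
  Start: x ≡ 19 (mod 20).
  Combine with x ≡ 3 (mod 9): gcd(20, 9) = 1; 3 - 19 = -16, which IS divisible by 1, so compatible.
    Write x = 19 + 20·t and substitute into x ≡ 3 (mod 9): 20·t ≡ 3 − 19 = -16 (mod 9).
    Reduce coefficients mod 9: 2·t ≡ 2 (mod 9).
    The inverse of 2 mod 9 is 5 (since 2·5 = 10 = 1·9 + 1), so t ≡ 5·2 = 10 ≡ 1 (mod 9).
    Then x = 19 + 20·1 = 39, valid modulo lcm(20, 9) = 180: x ≡ 39 (mod 180).
  Combine with x ≡ 3 (mod 18): gcd(180, 18) = 18; 3 - 39 = -36, which IS divisible by 18, so compatible.
    Write x = 39 + 180·t and substitute into x ≡ 3 (mod 18): 180·t ≡ 3 − 39 = -36 (mod 18).
    Divide the congruence (and modulus) by g = 18: 10·t ≡ -2 (mod 1).
    Modulo 1 every t works; take t = 0.
    Then x = 39 + 180·0 = 39, valid modulo lcm(180, 18) = 180: x ≡ 39 (mod 180).
Verify: 39 mod 20 = 19, 39 mod 9 = 3, 39 mod 18 = 3.

x ≡ 39 (mod 180).


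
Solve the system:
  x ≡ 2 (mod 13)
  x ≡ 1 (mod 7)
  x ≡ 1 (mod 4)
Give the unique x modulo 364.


Moduli 13, 7, 4 are pairwise coprime; by CRT there is a unique solution modulo M = 13 · 7 · 4 = 364.
Solve pairwise, accumulating the modulus:
  Start with x ≡ 2 (mod 13).
  Combine with x ≡ 1 (mod 7): since gcd(13, 7) = 1, we get a unique residue mod 91.
    Write x = 2 + 13·t and substitute into x ≡ 1 (mod 7): 13·t ≡ 1 − 2 = -1 (mod 7).
    Reduce coefficients mod 7: 6·t ≡ 6 (mod 7).
    The inverse of 6 mod 7 is 6 (since 6·6 = 36 = 5·7 + 1), so t ≡ 6·6 = 36 ≡ 1 (mod 7).
    Then x = 2 + 13·1 = 15, valid modulo lcm(13, 7) = 91: x ≡ 15 (mod 91).
  Combine with x ≡ 1 (mod 4): since gcd(91, 4) = 1, we get a unique residue mod 364.
    Write x = 15 + 91·t and substitute into x ≡ 1 (mod 4): 91·t ≡ 1 − 15 = -14 (mod 4).
    Reduce coefficients mod 4: 3·t ≡ 2 (mod 4).
    The inverse of 3 mod 4 is 3 (since 3·3 = 9 = 2·4 + 1), so t ≡ 3·2 = 6 ≡ 2 (mod 4).
    Then x = 15 + 91·2 = 197, valid modulo lcm(91, 4) = 364: x ≡ 197 (mod 364).
Verify: 197 mod 13 = 2 ✓, 197 mod 7 = 1 ✓, 197 mod 4 = 1 ✓.

x ≡ 197 (mod 364).


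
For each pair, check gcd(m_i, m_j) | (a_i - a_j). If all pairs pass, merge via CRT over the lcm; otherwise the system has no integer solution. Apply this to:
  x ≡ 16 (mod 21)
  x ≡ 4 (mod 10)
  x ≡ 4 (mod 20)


Moduli 21, 10, 20 are not pairwise coprime, so CRT works modulo lcm(m_i) when all pairwise compatibility conditions hold.
Pairwise compatibility: gcd(m_i, m_j) must divide a_i - a_j for every pair.
Merge one congruence at a time:
  Start: x ≡ 16 (mod 21).
  Combine with x ≡ 4 (mod 10): gcd(21, 10) = 1; 4 - 16 = -12, which IS divisible by 1, so compatible.
    Write x = 16 + 21·t and substitute into x ≡ 4 (mod 10): 21·t ≡ 4 − 16 = -12 (mod 10).
    Reduce coefficients mod 10: 1·t ≡ 8 (mod 10).
    So t ≡ 8 (mod 10).
    Then x = 16 + 21·8 = 184, valid modulo lcm(21, 10) = 210: x ≡ 184 (mod 210).
  Combine with x ≡ 4 (mod 20): gcd(210, 20) = 10; 4 - 184 = -180, which IS divisible by 10, so compatible.
    Write x = 184 + 210·t and substitute into x ≡ 4 (mod 20): 210·t ≡ 4 − 184 = -180 (mod 20).
    Divide the congruence (and modulus) by g = 10: 21·t ≡ -18 (mod 2).
    Reduce coefficients mod 2: 1·t ≡ 0 (mod 2).
    So t ≡ 0 (mod 2).
    Then x = 184 + 210·0 = 184, valid modulo lcm(210, 20) = 420: x ≡ 184 (mod 420).
Verify: 184 mod 21 = 16, 184 mod 10 = 4, 184 mod 20 = 4.

x ≡ 184 (mod 420).


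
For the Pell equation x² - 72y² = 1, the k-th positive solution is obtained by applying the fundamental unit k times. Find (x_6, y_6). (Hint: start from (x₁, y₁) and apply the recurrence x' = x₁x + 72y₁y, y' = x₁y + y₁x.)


Step 1: Find the fundamental solution (x₁, y₁) of x² - 72y² = 1.
  Expand √72 as a continued fraction. a₀ = ⌊√72⌋ = 8; iterate m_{k+1} = d_k·a_k − m_k, d_{k+1} = (72 − m_{k+1}²)/d_k, a_{k+1} = ⌊(a₀ + m_{k+1})/d_{k+1}⌋ (starting m₀ = 0, d₀ = 1), with convergents p_k = a_k·p_{k-1} + p_{k-2}, q_k = a_k·q_{k-1} + q_{k-2} (p₋₁ = 1, q₋₁ = 0):
  k = 0: a₀ = 8; p₀/q₀ = 8/1; p₀² − 72·q₀² = 64 − 72 = -8.
  k = 1: m = 8, d = 8, a = ⌊(8 + 8)/8⌋ = 2; p/q = (2·8 + 1)/(2·1 + 0) = 17/2; p² − 72·q² = 289 − 288 = 1.
  The first convergent with p² − 72·q² = 1 gives the fundamental solution (x₁, y₁) = (17, 2).
Step 2: Apply the recurrence (x_{n+1}, y_{n+1}) = (x₁x_n + 72y₁y_n, x₁y_n + y₁x_n) repeatedly.
  From (x_1, y_1) = (17, 2): x_2 = 17·17 + 72·2·2 = 577; y_2 = 17·2 + 2·17 = 68.
  From (x_2, y_2) = (577, 68): x_3 = 17·577 + 72·2·68 = 19601; y_3 = 17·68 + 2·577 = 2310.
  From (x_3, y_3) = (19601, 2310): x_4 = 17·19601 + 72·2·2310 = 665857; y_4 = 17·2310 + 2·19601 = 78472.
  From (x_4, y_4) = (665857, 78472): x_5 = 17·665857 + 72·2·78472 = 22619537; y_5 = 17·78472 + 2·665857 = 2665738.
  From (x_5, y_5) = (22619537, 2665738): x_6 = 17·22619537 + 72·2·2665738 = 768398401; y_6 = 17·2665738 + 2·22619537 = 90556620.
Step 3: Verify x_6² - 72·y_6² = 590436102659356801 - 590436102659356800 = 1 (should be 1). ✓

(x_1, y_1) = (17, 2); (x_6, y_6) = (768398401, 90556620).


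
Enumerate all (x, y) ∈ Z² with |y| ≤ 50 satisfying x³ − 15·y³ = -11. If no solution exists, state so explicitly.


The equation is x³ - 15y³ = -11. For fixed y, x³ = 15·y³ − 11, so a solution requires the RHS to be a perfect cube.
Strategy: iterate y from -50 to 50, compute RHS = 15·y³ − 11, and check whether it is a (positive or negative) perfect cube.
Check small values of y:
  y = 0: RHS = -11 is not a perfect cube.
  y = 1: RHS = 4 is not a perfect cube.
  y = -1: RHS = -26 is not a perfect cube.
  y = 2: RHS = 109 is not a perfect cube.
  y = -2: RHS = -131 is not a perfect cube.
  y = 3: RHS = 394 is not a perfect cube.
  y = -3: RHS = -416 is not a perfect cube.
Continuing the search up to |y| = 50 finds no solutions either.
No (x, y) in the scanned range satisfies the equation.

No integer solutions with |y| ≤ 50.


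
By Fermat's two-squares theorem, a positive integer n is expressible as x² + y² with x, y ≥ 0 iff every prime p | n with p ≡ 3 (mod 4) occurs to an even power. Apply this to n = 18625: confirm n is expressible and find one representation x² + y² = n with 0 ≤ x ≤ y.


Step 1: Factor n = 18625 = 5^3 · 149.
Step 2: Check the mod-4 condition on each prime factor: 5 ≡ 1 (mod 4), exponent 3; 149 ≡ 1 (mod 4), exponent 1.
All primes ≡ 3 (mod 4) appear to even exponent (or don't appear), so by the two-squares theorem n IS expressible as a sum of two squares.
Step 3: Build a representation. Group n = k² · m with k = 5 and m = 5 · 149 = 745 (a product of primes ≡ 1 (mod 4)); a representation of m scales to one of n via (k·x)² + (k·y)² = k²(x² + y²). Each prime p ≡ 1 (mod 4) is itself a sum of two squares; find a² by testing p − a² for a perfect square:
  5: 5 − 1² = 4 = 2² ⇒ 5 = 1² + 2².
  149: 149 − 1² = 148, 149 − 2² = 145, 149 − 3² = 140, 149 − 4² = 133, 149 − 5² = 124, 149 − 6² = 113, 149 − 7² = 100 = 10² ⇒ 149 = 7² + 10².
  Combine using the Brahmagupta–Fibonacci identity (a² + b²)(c² + d²) = (ac − bd)² + (ad + bc)² = (ac + bd)² + (ad − bc)²:
  5 · 149 = 745: from (1² + 2²)(7² + 10²), take (1·7 − 2·10, 1·10 + 2·7) = (7 − 20, 10 + 14) = (-13, 24); dropping signs (only squares matter) gives (13, 24); check 13² + 24² = 169 + 576 = 745 ✓.
  Scale by k = 5: (5·13, 5·24) = (65, 120).
Step 4: Order so x ≤ y and verify: 65² + 120² = 4225 + 14400 = 18625 = n. ✓

n = 18625 = 65² + 120² (one valid representation with x ≤ y).


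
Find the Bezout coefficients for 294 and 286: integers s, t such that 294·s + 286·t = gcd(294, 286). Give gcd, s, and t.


Euclidean algorithm on (294, 286) — divide until remainder is 0:
  294 = 1 · 286 + 8
  286 = 35 · 8 + 6
  8 = 1 · 6 + 2
  6 = 3 · 2 + 0
gcd(294, 286) = 2.
Track Bezout coefficients alongside the remainders: start with r₀ = 294 = a·1 + b·0 (s = 1, t = 0) and r₁ = 286 = a·0 + b·1 (s = 0, t = 1); each new remainder r_{k+1} = r_{k-1} − q_k·r_k inherits s_{k+1} = s_{k-1} − q_k·s_k, t_{k+1} = t_{k-1} − q_k·t_k, so r_k = a·s_k + b·t_k at every step:
  q = 1: r = 8, s = 1 − 1·0 = 1, t = 0 − 1·1 = -1  (check: 294·1 + 286·(-1) = 8)
  q = 35: r = 6, s = 0 − 35·1 = -35, t = 1 − 35·(-1) = 36  (check: 294·(-35) + 286·36 = 6)
  q = 1: r = 2, s = 1 − 1·(-35) = 36, t = -1 − 1·36 = -37  (check: 294·36 + 286·(-37) = 2)
The row with r = 2 (the gcd) gives the Bezout coefficients s = 36, t = -37.
Result: 294 · (36) + 286 · (-37) = 2.

gcd(294, 286) = 2; s = 36, t = -37 (check: 294·36 + 286·(-37) = 2).


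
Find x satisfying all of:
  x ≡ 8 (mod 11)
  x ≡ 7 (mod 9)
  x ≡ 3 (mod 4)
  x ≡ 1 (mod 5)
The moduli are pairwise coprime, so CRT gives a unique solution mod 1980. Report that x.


Product of moduli M = 11 · 9 · 4 · 5 = 1980.
Merge one congruence at a time:
  Start: x ≡ 8 (mod 11).
  Combine with x ≡ 7 (mod 9); new modulus lcm = 99.
    Write x = 8 + 11·t and substitute into x ≡ 7 (mod 9): 11·t ≡ 7 − 8 = -1 (mod 9).
    Reduce coefficients mod 9: 2·t ≡ 8 (mod 9).
    The inverse of 2 mod 9 is 5 (since 2·5 = 10 = 1·9 + 1), so t ≡ 5·8 = 40 ≡ 4 (mod 9).
    Then x = 8 + 11·4 = 52, valid modulo lcm(11, 9) = 99: x ≡ 52 (mod 99).
  Combine with x ≡ 3 (mod 4); new modulus lcm = 396.
    Write x = 52 + 99·t and substitute into x ≡ 3 (mod 4): 99·t ≡ 3 − 52 = -49 (mod 4).
    Reduce coefficients mod 4: 3·t ≡ 3 (mod 4).
    The inverse of 3 mod 4 is 3 (since 3·3 = 9 = 2·4 + 1), so t ≡ 3·3 = 9 ≡ 1 (mod 4).
    Then x = 52 + 99·1 = 151, valid modulo lcm(99, 4) = 396: x ≡ 151 (mod 396).
  Combine with x ≡ 1 (mod 5); new modulus lcm = 1980.
    Write x = 151 + 396·t and substitute into x ≡ 1 (mod 5): 396·t ≡ 1 − 151 = -150 (mod 5).
    Reduce coefficients mod 5: 1·t ≡ 0 (mod 5).
    So t ≡ 0 (mod 5).
    Then x = 151 + 396·0 = 151, valid modulo lcm(396, 5) = 1980: x ≡ 151 (mod 1980).
Verify against each original: 151 mod 11 = 8, 151 mod 9 = 7, 151 mod 4 = 3, 151 mod 5 = 1.

x ≡ 151 (mod 1980).


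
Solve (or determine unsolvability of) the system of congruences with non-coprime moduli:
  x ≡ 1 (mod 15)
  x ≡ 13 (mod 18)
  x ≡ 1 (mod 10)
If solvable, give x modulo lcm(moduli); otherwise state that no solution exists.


Moduli 15, 18, 10 are not pairwise coprime, so CRT works modulo lcm(m_i) when all pairwise compatibility conditions hold.
Pairwise compatibility: gcd(m_i, m_j) must divide a_i - a_j for every pair.
Merge one congruence at a time:
  Start: x ≡ 1 (mod 15).
  Combine with x ≡ 13 (mod 18): gcd(15, 18) = 3; 13 - 1 = 12, which IS divisible by 3, so compatible.
    Write x = 1 + 15·t and substitute into x ≡ 13 (mod 18): 15·t ≡ 13 − 1 = 12 (mod 18).
    Divide the congruence (and modulus) by g = 3: 5·t ≡ 4 (mod 6).
    The inverse of 5 mod 6 is 5 (since 5·5 = 25 = 4·6 + 1), so t ≡ 5·4 = 20 ≡ 2 (mod 6).
    Then x = 1 + 15·2 = 31, valid modulo lcm(15, 18) = 90: x ≡ 31 (mod 90).
  Combine with x ≡ 1 (mod 10): gcd(90, 10) = 10; 1 - 31 = -30, which IS divisible by 10, so compatible.
    Write x = 31 + 90·t and substitute into x ≡ 1 (mod 10): 90·t ≡ 1 − 31 = -30 (mod 10).
    Divide the congruence (and modulus) by g = 10: 9·t ≡ -3 (mod 1).
    Modulo 1 every t works; take t = 0.
    Then x = 31 + 90·0 = 31, valid modulo lcm(90, 10) = 90: x ≡ 31 (mod 90).
Verify: 31 mod 15 = 1, 31 mod 18 = 13, 31 mod 10 = 1.

x ≡ 31 (mod 90).


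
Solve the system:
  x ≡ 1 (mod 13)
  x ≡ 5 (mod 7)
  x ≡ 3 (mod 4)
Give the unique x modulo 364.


Moduli 13, 7, 4 are pairwise coprime; by CRT there is a unique solution modulo M = 13 · 7 · 4 = 364.
Solve pairwise, accumulating the modulus:
  Start with x ≡ 1 (mod 13).
  Combine with x ≡ 5 (mod 7): since gcd(13, 7) = 1, we get a unique residue mod 91.
    Write x = 1 + 13·t and substitute into x ≡ 5 (mod 7): 13·t ≡ 5 − 1 = 4 (mod 7).
    Reduce coefficients mod 7: 6·t ≡ 4 (mod 7).
    The inverse of 6 mod 7 is 6 (since 6·6 = 36 = 5·7 + 1), so t ≡ 6·4 = 24 ≡ 3 (mod 7).
    Then x = 1 + 13·3 = 40, valid modulo lcm(13, 7) = 91: x ≡ 40 (mod 91).
  Combine with x ≡ 3 (mod 4): since gcd(91, 4) = 1, we get a unique residue mod 364.
    Write x = 40 + 91·t and substitute into x ≡ 3 (mod 4): 91·t ≡ 3 − 40 = -37 (mod 4).
    Reduce coefficients mod 4: 3·t ≡ 3 (mod 4).
    The inverse of 3 mod 4 is 3 (since 3·3 = 9 = 2·4 + 1), so t ≡ 3·3 = 9 ≡ 1 (mod 4).
    Then x = 40 + 91·1 = 131, valid modulo lcm(91, 4) = 364: x ≡ 131 (mod 364).
Verify: 131 mod 13 = 1 ✓, 131 mod 7 = 5 ✓, 131 mod 4 = 3 ✓.

x ≡ 131 (mod 364).


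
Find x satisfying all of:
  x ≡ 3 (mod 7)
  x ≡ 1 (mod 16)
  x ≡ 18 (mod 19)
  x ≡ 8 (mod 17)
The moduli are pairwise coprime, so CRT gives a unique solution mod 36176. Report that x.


Product of moduli M = 7 · 16 · 19 · 17 = 36176.
Merge one congruence at a time:
  Start: x ≡ 3 (mod 7).
  Combine with x ≡ 1 (mod 16); new modulus lcm = 112.
    Write x = 3 + 7·t and substitute into x ≡ 1 (mod 16): 7·t ≡ 1 − 3 = -2 (mod 16).
    Reduce coefficients mod 16: 7·t ≡ 14 (mod 16).
    The inverse of 7 mod 16 is 7 (since 7·7 = 49 = 3·16 + 1), so t ≡ 7·14 = 98 ≡ 2 (mod 16).
    Then x = 3 + 7·2 = 17, valid modulo lcm(7, 16) = 112: x ≡ 17 (mod 112).
  Combine with x ≡ 18 (mod 19); new modulus lcm = 2128.
    Write x = 17 + 112·t and substitute into x ≡ 18 (mod 19): 112·t ≡ 18 − 17 = 1 (mod 19).
    Reduce coefficients mod 19: 17·t ≡ 1 (mod 19).
    The inverse of 17 mod 19 is 9 (since 17·9 = 153 = 8·19 + 1), so t ≡ 9·1 = 9 ≡ 9 (mod 19).
    Then x = 17 + 112·9 = 1025, valid modulo lcm(112, 19) = 2128: x ≡ 1025 (mod 2128).
  Combine with x ≡ 8 (mod 17); new modulus lcm = 36176.
    Write x = 1025 + 2128·t and substitute into x ≡ 8 (mod 17): 2128·t ≡ 8 − 1025 = -1017 (mod 17).
    Reduce coefficients mod 17: 3·t ≡ 3 (mod 17).
    The inverse of 3 mod 17 is 6 (since 3·6 = 18 = 1·17 + 1), so t ≡ 6·3 = 18 ≡ 1 (mod 17).
    Then x = 1025 + 2128·1 = 3153, valid modulo lcm(2128, 17) = 36176: x ≡ 3153 (mod 36176).
Verify against each original: 3153 mod 7 = 3, 3153 mod 16 = 1, 3153 mod 19 = 18, 3153 mod 17 = 8.

x ≡ 3153 (mod 36176).


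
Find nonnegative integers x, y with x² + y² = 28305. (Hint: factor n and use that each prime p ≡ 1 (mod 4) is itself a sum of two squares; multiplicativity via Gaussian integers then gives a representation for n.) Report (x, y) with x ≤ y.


Step 1: Factor n = 28305 = 3^2 · 5 · 17 · 37.
Step 2: Check the mod-4 condition on each prime factor: 3 ≡ 3 (mod 4), exponent 2 (must be even); 5 ≡ 1 (mod 4), exponent 1; 17 ≡ 1 (mod 4), exponent 1; 37 ≡ 1 (mod 4), exponent 1.
All primes ≡ 3 (mod 4) appear to even exponent (or don't appear), so by the two-squares theorem n IS expressible as a sum of two squares.
Step 3: Build a representation. Group n = k² · m with k = 3 and m = 5 · 17 · 37 = 3145 (a product of primes ≡ 1 (mod 4)); a representation of m scales to one of n via (k·x)² + (k·y)² = k²(x² + y²). Each prime p ≡ 1 (mod 4) is itself a sum of two squares; find a² by testing p − a² for a perfect square:
  5: 5 − 1² = 4 = 2² ⇒ 5 = 1² + 2².
  17: 17 − 1² = 16 = 4² ⇒ 17 = 1² + 4².
  37: 37 − 1² = 36 = 6² ⇒ 37 = 1² + 6².
  Combine using the Brahmagupta–Fibonacci identity (a² + b²)(c² + d²) = (ac − bd)² + (ad + bc)² = (ac + bd)² + (ad − bc)²:
  5 · 17 = 85: from (1² + 2²)(1² + 4²), take (1·1 − 2·4, 1·4 + 2·1) = (1 − 8, 4 + 2) = (-7, 6); dropping signs (only squares matter) gives (7, 6); check 7² + 6² = 49 + 36 = 85 ✓.
  85 · 37 = 3145: from (7² + 6²)(1² + 6²), take (7·1 − 6·6, 7·6 + 6·1) = (7 − 36, 42 + 6) = (-29, 48); dropping signs (only squares matter) gives (29, 48); check 29² + 48² = 841 + 2304 = 3145 ✓.
  Scale by k = 3: (3·29, 3·48) = (87, 144).
Step 4: Order so x ≤ y and verify: 87² + 144² = 7569 + 20736 = 28305 = n. ✓

n = 28305 = 87² + 144² (one valid representation with x ≤ y).


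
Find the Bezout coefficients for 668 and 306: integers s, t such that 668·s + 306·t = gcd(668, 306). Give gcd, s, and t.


Euclidean algorithm on (668, 306) — divide until remainder is 0:
  668 = 2 · 306 + 56
  306 = 5 · 56 + 26
  56 = 2 · 26 + 4
  26 = 6 · 4 + 2
  4 = 2 · 2 + 0
gcd(668, 306) = 2.
Track Bezout coefficients alongside the remainders: start with r₀ = 668 = a·1 + b·0 (s = 1, t = 0) and r₁ = 306 = a·0 + b·1 (s = 0, t = 1); each new remainder r_{k+1} = r_{k-1} − q_k·r_k inherits s_{k+1} = s_{k-1} − q_k·s_k, t_{k+1} = t_{k-1} − q_k·t_k, so r_k = a·s_k + b·t_k at every step:
  q = 2: r = 56, s = 1 − 2·0 = 1, t = 0 − 2·1 = -2  (check: 668·1 + 306·(-2) = 56)
  q = 5: r = 26, s = 0 − 5·1 = -5, t = 1 − 5·(-2) = 11  (check: 668·(-5) + 306·11 = 26)
  q = 2: r = 4, s = 1 − 2·(-5) = 11, t = -2 − 2·11 = -24  (check: 668·11 + 306·(-24) = 4)
  q = 6: r = 2, s = -5 − 6·11 = -71, t = 11 − 6·(-24) = 155  (check: 668·(-71) + 306·155 = 2)
The row with r = 2 (the gcd) gives the Bezout coefficients s = -71, t = 155.
Result: 668 · (-71) + 306 · (155) = 2.

gcd(668, 306) = 2; s = -71, t = 155 (check: 668·(-71) + 306·155 = 2).


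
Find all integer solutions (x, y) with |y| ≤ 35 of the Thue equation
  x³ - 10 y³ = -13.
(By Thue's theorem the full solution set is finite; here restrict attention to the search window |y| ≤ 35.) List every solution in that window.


The equation is x³ - 10y³ = -13. For fixed y, x³ = 10·y³ − 13, so a solution requires the RHS to be a perfect cube.
Strategy: iterate y from -35 to 35, compute RHS = 10·y³ − 13, and check whether it is a (positive or negative) perfect cube.
Check small values of y:
  y = 0: RHS = -13 is not a perfect cube.
  y = 1: RHS = -3 is not a perfect cube.
  y = -1: RHS = -23 is not a perfect cube.
  y = 2: RHS = 67 is not a perfect cube.
  y = -2: RHS = -93 is not a perfect cube.
  y = 3: RHS = 257 is not a perfect cube.
  y = -3: RHS = -283 is not a perfect cube.
Continuing the search up to |y| = 35 finds no solutions either.
No (x, y) in the scanned range satisfies the equation.

No integer solutions with |y| ≤ 35.


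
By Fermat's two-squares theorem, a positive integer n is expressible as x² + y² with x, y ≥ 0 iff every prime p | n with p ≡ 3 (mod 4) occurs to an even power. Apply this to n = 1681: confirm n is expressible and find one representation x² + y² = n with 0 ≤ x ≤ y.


Step 1: Factor n = 1681 = 41^2.
Step 2: Check the mod-4 condition on each prime factor: 41 ≡ 1 (mod 4), exponent 2.
All primes ≡ 3 (mod 4) appear to even exponent (or don't appear), so by the two-squares theorem n IS expressible as a sum of two squares.
Step 3: Build a representation. Here n = 41 · 41 is a product of primes ≡ 1 (mod 4). Each prime p ≡ 1 (mod 4) is itself a sum of two squares; find a² by testing p − a² for a perfect square:
  41: 41 − 1² = 40, 41 − 2² = 37, 41 − 3² = 32, 41 − 4² = 25 = 5² ⇒ 41 = 4² + 5².
  Combine using the Brahmagupta–Fibonacci identity (a² + b²)(c² + d²) = (ac − bd)² + (ad + bc)² = (ac + bd)² + (ad − bc)²:
  41 · 41 = 1681: from (4² + 5²)(4² + 5²), take (4·4 − 5·5, 4·5 + 5·4) = (16 − 25, 20 + 20) = (-9, 40); dropping signs (only squares matter) gives (9, 40); check 9² + 40² = 81 + 1600 = 1681 ✓.
Step 4: Order so x ≤ y and verify: 9² + 40² = 81 + 1600 = 1681 = n. ✓

n = 1681 = 9² + 40² (one valid representation with x ≤ y).


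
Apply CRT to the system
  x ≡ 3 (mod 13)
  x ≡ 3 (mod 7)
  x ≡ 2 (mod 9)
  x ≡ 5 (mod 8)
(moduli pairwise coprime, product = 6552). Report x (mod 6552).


Product of moduli M = 13 · 7 · 9 · 8 = 6552.
Merge one congruence at a time:
  Start: x ≡ 3 (mod 13).
  Combine with x ≡ 3 (mod 7); new modulus lcm = 91.
    Write x = 3 + 13·t and substitute into x ≡ 3 (mod 7): 13·t ≡ 3 − 3 = 0 (mod 7).
    Reduce coefficients mod 7: 6·t ≡ 0 (mod 7).
    The inverse of 6 mod 7 is 6 (since 6·6 = 36 = 5·7 + 1), so t ≡ 6·0 = 0 ≡ 0 (mod 7).
    Then x = 3 + 13·0 = 3, valid modulo lcm(13, 7) = 91: x ≡ 3 (mod 91).
  Combine with x ≡ 2 (mod 9); new modulus lcm = 819.
    Write x = 3 + 91·t and substitute into x ≡ 2 (mod 9): 91·t ≡ 2 − 3 = -1 (mod 9).
    Reduce coefficients mod 9: 1·t ≡ 8 (mod 9).
    So t ≡ 8 (mod 9).
    Then x = 3 + 91·8 = 731, valid modulo lcm(91, 9) = 819: x ≡ 731 (mod 819).
  Combine with x ≡ 5 (mod 8); new modulus lcm = 6552.
    Write x = 731 + 819·t and substitute into x ≡ 5 (mod 8): 819·t ≡ 5 − 731 = -726 (mod 8).
    Reduce coefficients mod 8: 3·t ≡ 2 (mod 8).
    The inverse of 3 mod 8 is 3 (since 3·3 = 9 = 1·8 + 1), so t ≡ 3·2 = 6 ≡ 6 (mod 8).
    Then x = 731 + 819·6 = 5645, valid modulo lcm(819, 8) = 6552: x ≡ 5645 (mod 6552).
Verify against each original: 5645 mod 13 = 3, 5645 mod 7 = 3, 5645 mod 9 = 2, 5645 mod 8 = 5.

x ≡ 5645 (mod 6552).


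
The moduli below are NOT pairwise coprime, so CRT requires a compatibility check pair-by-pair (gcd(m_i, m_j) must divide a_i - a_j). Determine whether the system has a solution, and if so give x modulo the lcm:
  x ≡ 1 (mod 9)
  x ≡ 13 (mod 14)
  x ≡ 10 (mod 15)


Moduli 9, 14, 15 are not pairwise coprime, so CRT works modulo lcm(m_i) when all pairwise compatibility conditions hold.
Pairwise compatibility: gcd(m_i, m_j) must divide a_i - a_j for every pair.
Merge one congruence at a time:
  Start: x ≡ 1 (mod 9).
  Combine with x ≡ 13 (mod 14): gcd(9, 14) = 1; 13 - 1 = 12, which IS divisible by 1, so compatible.
    Write x = 1 + 9·t and substitute into x ≡ 13 (mod 14): 9·t ≡ 13 − 1 = 12 (mod 14).
    The inverse of 9 mod 14 is 11 (since 9·11 = 99 = 7·14 + 1), so t ≡ 11·12 = 132 ≡ 6 (mod 14).
    Then x = 1 + 9·6 = 55, valid modulo lcm(9, 14) = 126: x ≡ 55 (mod 126).
  Combine with x ≡ 10 (mod 15): gcd(126, 15) = 3; 10 - 55 = -45, which IS divisible by 3, so compatible.
    Write x = 55 + 126·t and substitute into x ≡ 10 (mod 15): 126·t ≡ 10 − 55 = -45 (mod 15).
    Divide the congruence (and modulus) by g = 3: 42·t ≡ -15 (mod 5).
    Reduce coefficients mod 5: 2·t ≡ 0 (mod 5).
    The inverse of 2 mod 5 is 3 (since 2·3 = 6 = 1·5 + 1), so t ≡ 3·0 = 0 ≡ 0 (mod 5).
    Then x = 55 + 126·0 = 55, valid modulo lcm(126, 15) = 630: x ≡ 55 (mod 630).
Verify: 55 mod 9 = 1, 55 mod 14 = 13, 55 mod 15 = 10.

x ≡ 55 (mod 630).


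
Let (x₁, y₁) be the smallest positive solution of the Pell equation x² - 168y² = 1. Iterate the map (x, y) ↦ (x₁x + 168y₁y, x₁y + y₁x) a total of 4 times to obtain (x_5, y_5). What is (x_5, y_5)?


Step 1: Find the fundamental solution (x₁, y₁) of x² - 168y² = 1.
  Expand √168 as a continued fraction. a₀ = ⌊√168⌋ = 12; iterate m_{k+1} = d_k·a_k − m_k, d_{k+1} = (168 − m_{k+1}²)/d_k, a_{k+1} = ⌊(a₀ + m_{k+1})/d_{k+1}⌋ (starting m₀ = 0, d₀ = 1), with convergents p_k = a_k·p_{k-1} + p_{k-2}, q_k = a_k·q_{k-1} + q_{k-2} (p₋₁ = 1, q₋₁ = 0):
  k = 0: a₀ = 12; p₀/q₀ = 12/1; p₀² − 168·q₀² = 144 − 168 = -24.
  k = 1: m = 12, d = 24, a = ⌊(12 + 12)/24⌋ = 1; p/q = (1·12 + 1)/(1·1 + 0) = 13/1; p² − 168·q² = 169 − 168 = 1.
  The first convergent with p² − 168·q² = 1 gives the fundamental solution (x₁, y₁) = (13, 1).
Step 2: Apply the recurrence (x_{n+1}, y_{n+1}) = (x₁x_n + 168y₁y_n, x₁y_n + y₁x_n) repeatedly.
  From (x_1, y_1) = (13, 1): x_2 = 13·13 + 168·1·1 = 337; y_2 = 13·1 + 1·13 = 26.
  From (x_2, y_2) = (337, 26): x_3 = 13·337 + 168·1·26 = 8749; y_3 = 13·26 + 1·337 = 675.
  From (x_3, y_3) = (8749, 675): x_4 = 13·8749 + 168·1·675 = 227137; y_4 = 13·675 + 1·8749 = 17524.
  From (x_4, y_4) = (227137, 17524): x_5 = 13·227137 + 168·1·17524 = 5896813; y_5 = 13·17524 + 1·227137 = 454949.
Step 3: Verify x_5² - 168·y_5² = 34772403556969 - 34772403556968 = 1 (should be 1). ✓

(x_1, y_1) = (13, 1); (x_5, y_5) = (5896813, 454949).


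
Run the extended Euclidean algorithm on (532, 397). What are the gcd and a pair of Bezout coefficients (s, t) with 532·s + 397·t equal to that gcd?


Euclidean algorithm on (532, 397) — divide until remainder is 0:
  532 = 1 · 397 + 135
  397 = 2 · 135 + 127
  135 = 1 · 127 + 8
  127 = 15 · 8 + 7
  8 = 1 · 7 + 1
  7 = 7 · 1 + 0
gcd(532, 397) = 1.
Track Bezout coefficients alongside the remainders: start with r₀ = 532 = a·1 + b·0 (s = 1, t = 0) and r₁ = 397 = a·0 + b·1 (s = 0, t = 1); each new remainder r_{k+1} = r_{k-1} − q_k·r_k inherits s_{k+1} = s_{k-1} − q_k·s_k, t_{k+1} = t_{k-1} − q_k·t_k, so r_k = a·s_k + b·t_k at every step:
  q = 1: r = 135, s = 1 − 1·0 = 1, t = 0 − 1·1 = -1  (check: 532·1 + 397·(-1) = 135)
  q = 2: r = 127, s = 0 − 2·1 = -2, t = 1 − 2·(-1) = 3  (check: 532·(-2) + 397·3 = 127)
  q = 1: r = 8, s = 1 − 1·(-2) = 3, t = -1 − 1·3 = -4  (check: 532·3 + 397·(-4) = 8)
  q = 15: r = 7, s = -2 − 15·3 = -47, t = 3 − 15·(-4) = 63  (check: 532·(-47) + 397·63 = 7)
  q = 1: r = 1, s = 3 − 1·(-47) = 50, t = -4 − 1·63 = -67  (check: 532·50 + 397·(-67) = 1)
The row with r = 1 (the gcd) gives the Bezout coefficients s = 50, t = -67.
Result: 532 · (50) + 397 · (-67) = 1.

gcd(532, 397) = 1; s = 50, t = -67 (check: 532·50 + 397·(-67) = 1).


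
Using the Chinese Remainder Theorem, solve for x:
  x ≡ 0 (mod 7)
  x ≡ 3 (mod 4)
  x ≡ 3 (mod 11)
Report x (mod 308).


Moduli 7, 4, 11 are pairwise coprime; by CRT there is a unique solution modulo M = 7 · 4 · 11 = 308.
Solve pairwise, accumulating the modulus:
  Start with x ≡ 0 (mod 7).
  Combine with x ≡ 3 (mod 4): since gcd(7, 4) = 1, we get a unique residue mod 28.
    Write x = 0 + 7·t and substitute into x ≡ 3 (mod 4): 7·t ≡ 3 − 0 = 3 (mod 4).
    Reduce coefficients mod 4: 3·t ≡ 3 (mod 4).
    The inverse of 3 mod 4 is 3 (since 3·3 = 9 = 2·4 + 1), so t ≡ 3·3 = 9 ≡ 1 (mod 4).
    Then x = 0 + 7·1 = 7, valid modulo lcm(7, 4) = 28: x ≡ 7 (mod 28).
  Combine with x ≡ 3 (mod 11): since gcd(28, 11) = 1, we get a unique residue mod 308.
    Write x = 7 + 28·t and substitute into x ≡ 3 (mod 11): 28·t ≡ 3 − 7 = -4 (mod 11).
    Reduce coefficients mod 11: 6·t ≡ 7 (mod 11).
    The inverse of 6 mod 11 is 2 (since 6·2 = 12 = 1·11 + 1), so t ≡ 2·7 = 14 ≡ 3 (mod 11).
    Then x = 7 + 28·3 = 91, valid modulo lcm(28, 11) = 308: x ≡ 91 (mod 308).
Verify: 91 mod 7 = 0 ✓, 91 mod 4 = 3 ✓, 91 mod 11 = 3 ✓.

x ≡ 91 (mod 308).


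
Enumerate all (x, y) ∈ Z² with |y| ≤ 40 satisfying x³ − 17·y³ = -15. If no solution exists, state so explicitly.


The equation is x³ - 17y³ = -15. For fixed y, x³ = 17·y³ − 15, so a solution requires the RHS to be a perfect cube.
Strategy: iterate y from -40 to 40, compute RHS = 17·y³ − 15, and check whether it is a (positive or negative) perfect cube.
Check small values of y:
  y = 0: RHS = -15 is not a perfect cube.
  y = 1: RHS = 2 is not a perfect cube.
  y = -1: RHS = -32 is not a perfect cube.
  y = 2: RHS = 121 is not a perfect cube.
  y = -2: RHS = -151 is not a perfect cube.
  y = 3: RHS = 444 is not a perfect cube.
  y = -3: RHS = -474 is not a perfect cube.
Continuing the search up to |y| = 40 finds no solutions either.
No (x, y) in the scanned range satisfies the equation.

No integer solutions with |y| ≤ 40.
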